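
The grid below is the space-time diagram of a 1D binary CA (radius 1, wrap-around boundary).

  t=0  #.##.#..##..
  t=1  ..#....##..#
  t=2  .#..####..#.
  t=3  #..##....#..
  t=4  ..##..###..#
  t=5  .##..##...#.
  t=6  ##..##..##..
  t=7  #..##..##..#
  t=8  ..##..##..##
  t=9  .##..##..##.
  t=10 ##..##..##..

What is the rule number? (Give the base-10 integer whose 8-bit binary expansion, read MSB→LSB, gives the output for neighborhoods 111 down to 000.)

11

  ###|.  b7=0 t=2,i=5
  ##.|.  b6=0 t=0,i=3
  #.#|.  b5=0 t=0,i=1
  #..|.  b4=0 t=0,i=6
  .##|#  b3=1 t=0,i=2
  .#.|.  b2=0 t=0,i=0
  ..#|#  b1=1 t=0,i=7
  ...|#  b0=1 t=1,i=4
  bits 00001011 = 11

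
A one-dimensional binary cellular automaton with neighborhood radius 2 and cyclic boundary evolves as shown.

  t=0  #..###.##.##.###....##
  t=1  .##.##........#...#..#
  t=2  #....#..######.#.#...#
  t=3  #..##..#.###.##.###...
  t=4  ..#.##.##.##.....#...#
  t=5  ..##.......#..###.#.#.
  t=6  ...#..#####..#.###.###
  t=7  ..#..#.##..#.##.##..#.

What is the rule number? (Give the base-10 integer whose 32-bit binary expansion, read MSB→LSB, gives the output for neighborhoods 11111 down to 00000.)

2786647335

  nb #####: next=#  (t=2,i=10, bit31=1)
  nb ####.: next=.  (t=2,i=12, bit30=0)
  nb ###.#: next=#  (t=0,i=5, bit29=1)
  nb ###..: next=.  (t=0,i=0, bit28=0)
  nb ##.##: next=.  (t=0,i=6, bit27=0)
  nb ##.#.: next=#  (t=2,i=14, bit26=1)
  nb ##..#: next=#  (t=0,i=1, bit25=1)
  nb ##...: next=.  (t=0,i=16, bit24=0)
  nb #.###: next=.  (t=0,i=13, bit23=0)
  nb #.##.: next=.  (t=0,i=7, bit22=0)
  nb #.#.#: next=.  (t=2,i=15, bit21=0)
  nb #.#..: next=#  (t=2,i=17, bit20=1)
  nb #..##: next=#  (t=0,i=2, bit19=1)
  nb #..#.: next=.  (t=1,i=20, bit18=0)
  nb #...#: next=.  (t=1,i=16, bit17=0)
  nb #....: next=.  (t=0,i=17, bit16=0)
  nb .####: next=#  (t=2,i=9, bit15=1)
  nb .###.: next=#  (t=0,i=4, bit14=1)
  nb .##.#: next=.  (t=0,i=8, bit13=0)
  nb .##..: next=#  (t=1,i=5, bit12=1)
  nb .#.##: next=#  (t=1,i=0, bit11=1)
  nb .#.#.: next=#  (t=2,i=16, bit10=1)
  nb .#..#: next=.  (t=1,i=19, bit9=0)
  nb .#...: next=#  (t=1,i=15, bit8=1)
  nb ..###: next=.  (t=0,i=3, bit7=0)
  nb ..##.: next=.  (t=2,i=21, bit6=0)
  nb ..#.#: next=#  (t=1,i=21, bit5=1)
  nb ..#..: next=.  (t=1,i=14, bit4=0)
  nb ...##: next=.  (t=0,i=19, bit3=0)
  nb ...#.: next=#  (t=1,i=13, bit2=1)
  nb ....#: next=#  (t=0,i=18, bit1=1)
  nb .....: next=#  (t=1,i=8, bit0=1)
  bits 10100110000110001101110100100111 = 2786647335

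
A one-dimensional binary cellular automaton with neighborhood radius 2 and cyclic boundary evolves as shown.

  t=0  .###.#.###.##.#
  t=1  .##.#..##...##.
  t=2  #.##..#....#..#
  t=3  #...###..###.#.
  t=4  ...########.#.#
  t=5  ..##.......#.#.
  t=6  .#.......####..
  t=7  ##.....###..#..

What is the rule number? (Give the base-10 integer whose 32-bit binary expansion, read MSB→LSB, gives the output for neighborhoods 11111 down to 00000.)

378299582

  nb #####: next=.  (t=4,i=5, bit31=0)
  nb ####.: next=.  (t=4,i=9, bit30=0)
  nb ###.#: next=.  (t=0,i=3, bit29=0)
  nb ###..: next=#  (t=3,i=6, bit28=1)
  nb ##.##: next=.  (t=0,i=10, bit27=0)
  nb ##.#.: next=#  (t=0,i=4, bit26=1)
  nb ##..#: next=#  (t=1,i=14, bit25=1)
  nb ##...: next=.  (t=1,i=9, bit24=0)
  nb #.###: next=#  (t=0,i=1, bit23=1)
  nb #.##.: next=.  (t=0,i=11, bit22=0)
  nb #.#.#: next=.  (t=0,i=5, bit21=0)
  nb #.#..: next=.  (t=1,i=4, bit20=0)
  nb #..##: next=#  (t=1,i=0, bit19=1)
  nb #..#.: next=#  (t=2,i=5, bit18=1)
  nb #...#: next=.  (t=1,i=10, bit17=0)
  nb #....: next=.  (t=2,i=8, bit16=0)
  nb .####: next=.  (t=4,i=4, bit15=0)
  nb .###.: next=#  (t=0,i=2, bit14=1)
  nb .##.#: next=#  (t=0,i=12, bit13=1)
  nb .##..: next=.  (t=1,i=8, bit12=0)
  nb .#.##: next=.  (t=0,i=0, bit11=0)
  nb .#.#.: next=#  (t=3,i=14, bit10=1)
  nb .#..#: next=.  (t=1,i=5, bit9=0)
  nb .#...: next=.  (t=2,i=7, bit8=0)
  nb ..###: next=#  (t=3,i=4, bit7=1)
  nb ..##.: next=.  (t=1,i=1, bit6=0)
  nb ..#.#: next=#  (t=5,i=11, bit5=1)
  nb ..#..: next=#  (t=2,i=6, bit4=1)
  nb ...##: next=#  (t=1,i=11, bit3=1)
  nb ...#.: next=#  (t=2,i=10, bit2=1)
  nb ....#: next=#  (t=2,i=9, bit1=1)
  nb .....: next=.  (t=5,i=6, bit0=0)
  bits 00010110100011000110010010111110 = 378299582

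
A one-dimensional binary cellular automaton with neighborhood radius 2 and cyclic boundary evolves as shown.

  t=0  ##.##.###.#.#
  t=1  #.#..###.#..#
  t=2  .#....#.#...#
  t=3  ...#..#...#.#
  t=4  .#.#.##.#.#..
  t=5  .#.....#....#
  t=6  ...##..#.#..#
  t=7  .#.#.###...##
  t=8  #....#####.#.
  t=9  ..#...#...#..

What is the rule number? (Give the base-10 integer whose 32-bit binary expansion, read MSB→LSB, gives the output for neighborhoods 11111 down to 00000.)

  #####|.  b31=0 t=8,i=7
  ####.|.  b30=0 t=8,i=8
  ###.#|.  b29=0 t=0,i=1
  ###..|#  b28=1 t=7,i=7
  ##.##|#  b27=1 t=0,i=2
  ##.#.|#  b26=1 t=0,i=9
  ##..#|#  b25=1 t=6,i=5
  ##...|#  b24=1 t=7,i=8
  #.###|#  b23=1 t=0,i=6
  #.##.|.  b22=0 t=0,i=3
  #.#.#|.  b21=0 t=0,i=10
  #.#..|.  b20=0 t=1,i=2
  #..##|.  b19=0 t=1,i=4
  #..#.|#  b18=1 t=3,i=5
  #...#|#  b17=1 t=2,i=10
  #....|#  b16=1 t=2,i=3
  .####|#  b15=1 t=8,i=6
  .###.|#  b14=1 t=0,i=0
  .##.#|.  b13=0 t=0,i=4
  .##..|.  b12=0 t=6,i=4
  .#.##|.  b11=0 t=0,i=11
  .#.#.|.  b10=0 t=2,i=0
  .#..#|.  b9=0 t=1,i=3
  .#...|.  b8=0 t=2,i=2
  ..###|.  b7=0 t=1,i=5
  ..##.|#  b6=1 t=1,i=12
  ..#.#|#  b5=1 t=2,i=6
  ..#..|#  b4=1 t=3,i=3
  ...##|.  b3=0 t=6,i=2
  ...#.|.  b2=0 t=2,i=5
  ....#|.  b1=0 t=2,i=4
  .....|#  b0=1 t=5,i=4
  bits 00011111100001111100000001110001 = 528990321

528990321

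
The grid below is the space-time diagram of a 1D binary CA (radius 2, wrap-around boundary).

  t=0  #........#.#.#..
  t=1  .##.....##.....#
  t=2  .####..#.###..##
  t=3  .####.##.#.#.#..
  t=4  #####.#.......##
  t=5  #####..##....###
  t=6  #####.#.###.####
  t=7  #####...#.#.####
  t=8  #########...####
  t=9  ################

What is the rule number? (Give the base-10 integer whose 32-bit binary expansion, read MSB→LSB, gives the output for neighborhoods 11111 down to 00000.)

4056912300

  ##### -> #   bit 31 = 1  t=4,i=0
  ####. -> #   bit 30 = 1  t=2,i=3
  ###.# -> #   bit 29 = 1  t=3,i=4
  ###.. -> #   bit 28 = 1  t=2,i=4
  ##.## -> .   bit 27 = 0  t=2,i=0
  ##.#. -> .   bit 26 = 0  t=3,i=8
  ##..# -> .   bit 25 = 0  t=2,i=5
  ##... -> #   bit 24 = 1  t=1,i=3
  #.### -> #   bit 23 = 1  t=2,i=1
  #.##. -> #   bit 22 = 1  t=1,i=1
  #.#.# -> .   bit 21 = 0  t=0,i=11
  #.#.. -> .   bit 20 = 0  t=0,i=13
  #..## -> #   bit 19 = 1  t=2,i=13
  #..#. -> #   bit 18 = 1  t=0,i=15
  #...# -> #   bit 17 = 1  t=3,i=15
  #.... -> #   bit 16 = 1  t=0,i=2
  .#### -> #   bit 15 = 1  t=2,i=2
  .###. -> .   bit 14 = 0  t=2,i=10
  .##.# -> .   bit 13 = 0  t=2,i=15
  .##.. -> #   bit 12 = 1  t=1,i=2
  .#.## -> .   bit 11 = 0  t=1,i=0
  .#.#. -> .   bit 10 = 0  t=0,i=10
  .#..# -> .   bit 9 = 0  t=0,i=14
  .#... -> #   bit 8 = 1  t=0,i=1
  ..### -> #   bit 7 = 1  t=3,i=1
  ..##. -> .   bit 6 = 0  t=1,i=8
  ..#.# -> #   bit 5 = 1  t=0,i=9
  ..#.. -> .   bit 4 = 0  t=0,i=0
  ...## -> #   bit 3 = 1  t=1,i=7
  ...#. -> #   bit 2 = 1  t=0,i=8
  ....# -> .   bit 1 = 0  t=0,i=7
  ..... -> .   bit 0 = 0  t=0,i=3
  bits 11110001110011111001000110101100 = 4056912300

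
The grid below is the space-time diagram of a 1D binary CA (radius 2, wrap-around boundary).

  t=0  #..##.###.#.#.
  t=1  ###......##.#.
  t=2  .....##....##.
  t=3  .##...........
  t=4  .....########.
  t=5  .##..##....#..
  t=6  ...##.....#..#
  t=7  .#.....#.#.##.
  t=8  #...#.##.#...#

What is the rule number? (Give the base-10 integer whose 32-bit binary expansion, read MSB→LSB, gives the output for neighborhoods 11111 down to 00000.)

1178501797

  nb #####: next=.  (t=4,i=7, bit31=0)
  nb ####.: next=#  (t=4,i=11, bit30=1)
  nb ###.#: next=.  (t=0,i=8, bit29=0)
  nb ###..: next=.  (t=1,i=2, bit28=0)
  nb ##.##: next=.  (t=0,i=5, bit27=0)
  nb ##.#.: next=#  (t=0,i=9, bit26=1)
  nb ##..#: next=#  (t=5,i=3, bit25=1)
  nb ##...: next=.  (t=1,i=3, bit24=0)
  nb #.###: next=.  (t=0,i=6, bit23=0)
  nb #.##.: next=.  (t=7,i=11, bit22=0)
  nb #.#.#: next=#  (t=0,i=10, bit21=1)
  nb #.#..: next=#  (t=0,i=0, bit20=1)
  nb #..##: next=#  (t=0,i=2, bit19=1)
  nb #..#.: next=#  (t=6,i=12, bit18=1)
  nb #...#: next=#  (t=5,i=13, bit17=1)
  nb #....: next=.  (t=1,i=4, bit16=0)
  nb .####: next=#  (t=4,i=6, bit15=1)
  nb .###.: next=.  (t=0,i=7, bit14=0)
  nb .##.#: next=.  (t=0,i=4, bit13=0)
  nb .##..: next=.  (t=2,i=6, bit12=0)
  nb .#.##: next=.  (t=1,i=13, bit11=0)
  nb .#.#.: next=.  (t=0,i=11, bit10=0)
  nb .#..#: next=#  (t=0,i=1, bit9=1)
  nb .#...: next=.  (t=5,i=12, bit8=0)
  nb ..###: next=#  (t=4,i=5, bit7=1)
  nb ..##.: next=.  (t=0,i=3, bit6=0)
  nb ..#.#: next=#  (t=7,i=7, bit5=1)
  nb ..#..: next=.  (t=5,i=11, bit4=0)
  nb ...##: next=.  (t=1,i=8, bit3=0)
  nb ...#.: next=#  (t=5,i=10, bit2=1)
  nb ....#: next=.  (t=1,i=7, bit1=0)
  nb .....: next=#  (t=1,i=5, bit0=1)
  bits 01000110001111101000001010100101 = 1178501797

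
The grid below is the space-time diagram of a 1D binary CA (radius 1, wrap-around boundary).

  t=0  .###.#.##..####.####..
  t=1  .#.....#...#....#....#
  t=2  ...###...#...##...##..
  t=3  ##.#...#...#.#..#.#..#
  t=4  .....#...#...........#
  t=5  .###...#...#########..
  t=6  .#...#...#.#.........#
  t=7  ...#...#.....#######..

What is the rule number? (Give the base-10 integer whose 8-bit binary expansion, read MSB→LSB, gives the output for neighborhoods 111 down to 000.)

9

  ###|.  b7=0 t=0,i=2
  ##.|.  b6=0 t=0,i=3
  #.#|.  b5=0 t=0,i=4
  #..|.  b4=0 t=0,i=9
  .##|#  b3=1 t=0,i=1
  .#.|.  b2=0 t=0,i=5
  ..#|.  b1=0 t=0,i=0
  ...|#  b0=1 t=0,i=21
  bits 00001001 = 9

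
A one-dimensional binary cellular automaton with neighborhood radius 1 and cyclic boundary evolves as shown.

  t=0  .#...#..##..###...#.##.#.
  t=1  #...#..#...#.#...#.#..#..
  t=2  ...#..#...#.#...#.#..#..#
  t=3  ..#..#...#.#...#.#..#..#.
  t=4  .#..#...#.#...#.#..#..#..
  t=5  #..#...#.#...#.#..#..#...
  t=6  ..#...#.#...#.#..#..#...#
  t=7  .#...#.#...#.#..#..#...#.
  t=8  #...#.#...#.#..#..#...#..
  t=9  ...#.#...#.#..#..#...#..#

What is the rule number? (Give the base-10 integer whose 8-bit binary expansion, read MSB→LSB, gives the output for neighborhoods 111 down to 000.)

  nb ###: next=#  (t=0,i=13, bit7=1)
  nb ##.: next=.  (t=0,i=9, bit6=0)
  nb #.#: next=#  (t=0,i=19, bit5=1)
  nb #..: next=.  (t=0,i=2, bit4=0)
  nb .##: next=.  (t=0,i=8, bit3=0)
  nb .#.: next=.  (t=0,i=1, bit2=0)
  nb ..#: next=#  (t=0,i=0, bit1=1)
  nb ...: next=.  (t=0,i=3, bit0=0)
  bits 10100010 = 162

162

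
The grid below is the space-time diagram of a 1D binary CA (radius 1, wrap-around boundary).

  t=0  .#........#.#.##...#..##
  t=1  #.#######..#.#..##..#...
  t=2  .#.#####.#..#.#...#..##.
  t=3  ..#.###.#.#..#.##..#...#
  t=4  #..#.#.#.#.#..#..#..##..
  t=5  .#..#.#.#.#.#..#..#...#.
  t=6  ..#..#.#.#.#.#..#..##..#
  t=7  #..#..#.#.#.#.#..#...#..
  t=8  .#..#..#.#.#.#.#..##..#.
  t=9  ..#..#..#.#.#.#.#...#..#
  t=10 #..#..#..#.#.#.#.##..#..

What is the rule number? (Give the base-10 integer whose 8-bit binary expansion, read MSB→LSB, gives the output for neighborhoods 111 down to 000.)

  ### -> #   bit 7 = 1  t=1,i=3
  ##. -> .   bit 6 = 0  t=0,i=15
  #.# -> #   bit 5 = 1  t=0,i=0
  #.. -> #   bit 4 = 1  t=0,i=2
  .## -> .   bit 3 = 0  t=0,i=14
  .#. -> .   bit 2 = 0  t=0,i=1
  ..# -> .   bit 1 = 0  t=0,i=9
  ... -> #   bit 0 = 1  t=0,i=3
  bits 10110001 = 177

177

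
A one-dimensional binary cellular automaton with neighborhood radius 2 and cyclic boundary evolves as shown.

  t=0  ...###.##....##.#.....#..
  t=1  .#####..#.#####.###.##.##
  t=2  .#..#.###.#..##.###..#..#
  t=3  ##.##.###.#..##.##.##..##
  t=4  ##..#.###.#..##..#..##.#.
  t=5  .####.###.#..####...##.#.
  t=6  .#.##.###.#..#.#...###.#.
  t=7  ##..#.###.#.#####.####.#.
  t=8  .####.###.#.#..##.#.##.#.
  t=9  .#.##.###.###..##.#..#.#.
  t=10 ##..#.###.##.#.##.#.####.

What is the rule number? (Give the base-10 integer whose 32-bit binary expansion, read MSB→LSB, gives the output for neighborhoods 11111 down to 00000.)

  [31] ##### => .  t=1,i=3
  [30] ####. => #  t=1,i=4
  [29] ###.# => #  t=0,i=5
  [28] ###.. => .  t=1,i=5
  [27] ##.## => .  t=0,i=6
  [26] ##.#. => .  t=0,i=15
  [25] ##..# => #  t=1,i=6
  [24] ##... => .  t=0,i=9
  [23] #.### => #  t=1,i=1
  [22] #.##. => .  t=0,i=7
  [21] #.#.# => #  t=4,i=23
  [20] #.#.. => #  t=0,i=16
  [19] #..## => .  t=2,i=12
  [18] #..#. => #  t=1,i=7
  [17] #...# => .  t=5,i=18
  [16] #.... => #  t=0,i=10
  [15] .#### => .  t=1,i=2
  [14] .###. => #  t=0,i=4
  [13] .##.# => #  t=0,i=14
  [12] .##.. => #  t=0,i=8
  [11] .#.## => .  t=1,i=9
  [10] .#.#. => #  t=2,i=0
  [9] .#..# => .  t=2,i=2
  [8] .#... => #  t=0,i=17
  [7] ..### => #  t=0,i=3
  [6] ..##. => #  t=0,i=13
  [5] ..#.# => #  t=1,i=8
  [4] ..#.. => .  t=0,i=22
  [3] ...## => #  t=0,i=2
  [2] ...#. => #  t=0,i=21
  [1] ....# => #  t=0,i=1
  [0] ..... => .  t=0,i=0
  bits 01100010101101010111010111101110 = 1656059374

1656059374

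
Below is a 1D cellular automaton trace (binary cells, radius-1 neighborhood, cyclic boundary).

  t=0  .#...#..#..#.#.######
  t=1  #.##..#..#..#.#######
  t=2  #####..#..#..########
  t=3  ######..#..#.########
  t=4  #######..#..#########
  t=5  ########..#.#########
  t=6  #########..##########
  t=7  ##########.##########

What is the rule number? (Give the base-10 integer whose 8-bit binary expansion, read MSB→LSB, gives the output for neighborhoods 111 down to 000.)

  ###|#  b7=1 t=0,i=16
  ##.|#  b6=1 t=0,i=20
  #.#|#  b5=1 t=0,i=0
  #..|#  b4=1 t=0,i=2
  .##|#  b3=1 t=0,i=15
  .#.|.  b2=0 t=0,i=1
  ..#|.  b1=0 t=0,i=4
  ...|#  b0=1 t=0,i=3
  bits 11111001 = 249

249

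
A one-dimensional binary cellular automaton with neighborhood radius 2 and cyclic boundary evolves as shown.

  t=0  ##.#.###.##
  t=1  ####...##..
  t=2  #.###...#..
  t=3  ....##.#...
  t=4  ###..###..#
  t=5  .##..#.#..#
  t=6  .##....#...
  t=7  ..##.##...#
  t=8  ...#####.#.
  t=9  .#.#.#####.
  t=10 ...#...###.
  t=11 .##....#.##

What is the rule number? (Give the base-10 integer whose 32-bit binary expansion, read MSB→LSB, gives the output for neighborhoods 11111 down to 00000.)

  [31] ##### => #  t=8,i=5
  [30] ####. => #  t=0,i=0
  [29] ###.# => #  t=0,i=1
  [28] ###.. => #  t=1,i=3
  [27] ##.## => #  t=0,i=8
  [26] ##.#. => #  t=0,i=2
  [25] ##..# => .  t=1,i=9
  [24] ##... => #  t=1,i=4
  [23] #.### => .  t=0,i=5
  [22] #.##. => #  t=5,i=1
  [21] #.#.# => #  t=0,i=3
  [20] #.#.. => #  t=3,i=7
  [19] #..## => .  t=1,i=10
  [18] #..#. => .  t=2,i=10
  [17] #...# => .  t=1,i=5
  [16] #.... => .  t=3,i=9
  [15] .#### => .  t=0,i=10
  [14] .###. => .  t=0,i=6
  [13] .##.# => #  t=3,i=5
  [12] .##.. => #  t=1,i=8
  [11] .#.## => .  t=0,i=4
  [10] .#.#. => .  t=5,i=6
  [9] .#..# => .  t=2,i=9
  [8] .#... => .  t=3,i=8
  [7] ..### => #  t=1,i=0
  [6] ..##. => .  t=1,i=7
  [5] ..#.# => .  t=2,i=0
  [4] ..#.. => .  t=2,i=8
  [3] ...## => .  t=1,i=6
  [2] ...#. => #  t=2,i=7
  [1] ....# => #  t=3,i=2
  [0] ..... => #  t=3,i=0
  bits 11111101011100000011000010000111 = 4251988103

4251988103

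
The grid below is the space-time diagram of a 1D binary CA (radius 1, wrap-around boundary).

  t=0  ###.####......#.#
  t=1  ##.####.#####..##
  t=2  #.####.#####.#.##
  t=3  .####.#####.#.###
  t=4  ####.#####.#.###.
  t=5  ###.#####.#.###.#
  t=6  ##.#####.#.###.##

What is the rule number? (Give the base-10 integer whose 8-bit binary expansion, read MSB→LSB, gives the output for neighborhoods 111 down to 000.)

185

  ###|#  b7=1 t=0,i=0
  ##.|.  b6=0 t=0,i=2
  #.#|#  b5=1 t=0,i=3
  #..|#  b4=1 t=0,i=8
  .##|#  b3=1 t=0,i=4
  .#.|.  b2=0 t=0,i=14
  ..#|.  b1=0 t=0,i=13
  ...|#  b0=1 t=0,i=9
  bits 10111001 = 185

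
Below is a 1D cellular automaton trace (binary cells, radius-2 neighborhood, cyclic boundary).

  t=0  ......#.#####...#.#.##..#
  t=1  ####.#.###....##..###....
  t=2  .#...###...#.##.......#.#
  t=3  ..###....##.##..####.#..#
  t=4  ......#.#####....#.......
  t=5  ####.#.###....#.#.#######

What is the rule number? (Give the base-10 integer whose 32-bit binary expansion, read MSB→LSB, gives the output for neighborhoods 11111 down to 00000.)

149137741

  #####|.  b31=0 t=0,i=10
  ####.|.  b30=0 t=0,i=11
  ###.#|.  b29=0 t=1,i=3
  ###..|.  b28=0 t=0,i=12
  ##.##|#  b27=1 t=3,i=11
  ##.#.|.  b26=0 t=1,i=4
  ##..#|.  b25=0 t=0,i=22
  ##...|.  b24=0 t=0,i=13
  #.###|#  b23=1 t=0,i=8
  #.##.|#  b22=1 t=0,i=20
  #.#.#|#  b21=1 t=0,i=18
  #.#..|.  b20=0 t=2,i=1
  #..##|.  b19=0 t=1,i=17
  #..#.|.  b18=0 t=0,i=23
  #...#|#  b17=1 t=0,i=14
  #....|#  b16=1 t=0,i=1
  .####|#  b15=1 t=0,i=9
  .###.|.  b14=0 t=1,i=8
  .##.#|#  b13=1 t=3,i=10
  .##..|.  b12=0 t=0,i=21
  .#.##|#  b11=1 t=0,i=7
  .#.#.|.  b10=0 t=0,i=17
  .#..#|.  b9=0 t=3,i=0
  .#...|#  b8=1 t=0,i=0
  ..###|.  b7=0 t=1,i=0
  ..##.|#  b6=1 t=1,i=14
  ..#.#|.  b5=0 t=0,i=6
  ..#..|.  b4=0 t=0,i=24
  ...##|#  b3=1 t=1,i=13
  ...#.|#  b2=1 t=0,i=5
  ....#|.  b1=0 t=0,i=4
  .....|#  b0=1 t=0,i=2
  bits 00001000111000111010100101001101 = 149137741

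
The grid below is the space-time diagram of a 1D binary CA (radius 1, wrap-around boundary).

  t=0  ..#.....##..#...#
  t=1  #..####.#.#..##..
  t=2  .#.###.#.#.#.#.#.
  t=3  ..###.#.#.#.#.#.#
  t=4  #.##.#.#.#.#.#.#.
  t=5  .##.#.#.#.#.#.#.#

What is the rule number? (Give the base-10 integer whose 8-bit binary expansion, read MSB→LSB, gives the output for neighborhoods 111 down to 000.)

  [7] ### => #  t=1,i=4
  [6] ##. => .  t=0,i=9
  [5] #.# => #  t=1,i=7
  [4] #.. => #  t=0,i=0
  [3] .## => #  t=0,i=8
  [2] .#. => .  t=0,i=2
  [1] ..# => .  t=0,i=1
  [0] ... => #  t=0,i=4
  bits 10111001 = 185

185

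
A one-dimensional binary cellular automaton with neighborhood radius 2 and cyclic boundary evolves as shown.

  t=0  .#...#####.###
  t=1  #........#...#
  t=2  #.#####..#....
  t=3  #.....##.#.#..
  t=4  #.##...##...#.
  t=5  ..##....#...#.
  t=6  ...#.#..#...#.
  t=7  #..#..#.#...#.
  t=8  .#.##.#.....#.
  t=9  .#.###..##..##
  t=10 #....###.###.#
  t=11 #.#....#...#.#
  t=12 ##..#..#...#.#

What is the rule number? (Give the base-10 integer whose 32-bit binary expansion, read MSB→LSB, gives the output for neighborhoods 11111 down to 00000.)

  nb #####: next=.  (t=0,i=7, bit31=0)
  nb ####.: next=.  (t=0,i=8, bit30=0)
  nb ###.#: next=#  (t=0,i=9, bit29=1)
  nb ###..: next=#  (t=2,i=6, bit28=1)
  nb ##.##: next=.  (t=0,i=10, bit27=0)
  nb ##.#.: next=#  (t=0,i=0, bit26=1)
  nb ##..#: next=#  (t=2,i=7, bit25=1)
  nb ##...: next=.  (t=1,i=1, bit24=0)
  nb #.###: next=.  (t=0,i=11, bit23=0)
  nb #.##.: next=#  (t=4,i=2, bit22=1)
  nb #.#.#: next=.  (t=3,i=9, bit21=0)
  nb #.#..: next=.  (t=0,i=1, bit20=0)
  nb #..##: next=#  (t=9,i=7, bit19=1)
  nb #..#.: next=.  (t=2,i=8, bit18=0)
  nb #...#: next=.  (t=0,i=3, bit17=0)
  nb #....: next=#  (t=1,i=2, bit16=1)
  nb .####: next=.  (t=0,i=6, bit15=0)
  nb .###.: next=.  (t=0,i=12, bit14=0)
  nb .##.#: next=#  (t=3,i=7, bit13=1)
  nb .##..: next=#  (t=1,i=0, bit12=1)
  nb .#.##: next=.  (t=2,i=1, bit11=0)
  nb .#.#.: next=.  (t=3,i=10, bit10=0)
  nb .#..#: next=#  (t=3,i=12, bit9=1)
  nb .#...: next=.  (t=0,i=2, bit8=0)
  nb ..###: next=.  (t=0,i=5, bit7=0)
  nb ..##.: next=.  (t=1,i=13, bit6=0)
  nb ..#.#: next=#  (t=2,i=0, bit5=1)
  nb ..#..: next=#  (t=1,i=9, bit4=1)
  nb ...##: next=.  (t=0,i=4, bit3=0)
  nb ...#.: next=.  (t=1,i=8, bit2=0)
  nb ....#: next=.  (t=1,i=7, bit1=0)
  nb .....: next=#  (t=1,i=3, bit0=1)
  bits 00110110010010010011001000110001 = 910766641

910766641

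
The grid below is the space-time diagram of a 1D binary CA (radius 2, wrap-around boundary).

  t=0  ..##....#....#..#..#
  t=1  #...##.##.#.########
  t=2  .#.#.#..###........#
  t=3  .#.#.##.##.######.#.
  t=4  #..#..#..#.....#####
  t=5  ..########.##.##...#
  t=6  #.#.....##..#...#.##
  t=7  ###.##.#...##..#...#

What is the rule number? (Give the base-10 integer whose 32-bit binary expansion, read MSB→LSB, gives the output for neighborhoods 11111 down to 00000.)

  #####|.  b31=0 t=1,i=14
  ####.|#  b30=1 t=1,i=19
  ###.#|#  b29=1 t=3,i=16
  ###..|.  b28=0 t=1,i=0
  ##.##|.  b27=0 t=1,i=6
  ##.#.|#  b26=1 t=1,i=9
  ##..#|.  b25=0 t=4,i=1
  ##...|#  b24=1 t=0,i=4
  #.###|.  b23=0 t=1,i=12
  #.##.|.  b22=0 t=1,i=7
  #.#.#|#  b21=1 t=1,i=10
  #.#..|#  b20=1 t=2,i=5
  #..##|.  b19=0 t=0,i=1
  #..#.|#  b18=1 t=0,i=15
  #...#|.  b17=0 t=1,i=2
  #....|#  b16=1 t=0,i=5
  .####|.  b15=0 t=1,i=13
  .###.|#  b14=1 t=2,i=9
  .##.#|#  b13=1 t=1,i=5
  .##..|.  b12=0 t=0,i=3
  .#.##|.  b11=0 t=1,i=11
  .#.#.|.  b10=0 t=2,i=0
  .#..#|#  b9=1 t=0,i=0
  .#...|.  b8=0 t=0,i=9
  ..###|#  b7=1 t=2,i=8
  ..##.|.  b6=0 t=0,i=2
  ..#.#|.  b5=0 t=2,i=19
  ..#..|#  b4=1 t=0,i=8
  ...##|#  b3=1 t=1,i=3
  ...#.|#  b2=1 t=0,i=7
  ....#|.  b1=0 t=0,i=6
  .....|#  b0=1 t=2,i=13
  bits 01100101001101010110001010011101 = 1697997469

1697997469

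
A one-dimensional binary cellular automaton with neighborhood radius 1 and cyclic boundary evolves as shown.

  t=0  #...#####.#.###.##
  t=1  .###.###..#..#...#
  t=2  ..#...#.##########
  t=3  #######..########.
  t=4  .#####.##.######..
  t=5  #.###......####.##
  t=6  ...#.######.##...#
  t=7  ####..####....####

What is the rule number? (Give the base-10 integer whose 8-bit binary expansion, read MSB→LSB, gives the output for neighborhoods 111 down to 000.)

  ### -> #   bit 7 = 1  t=0,i=5
  ##. -> .   bit 6 = 0  t=0,i=0
  #.# -> .   bit 5 = 0  t=0,i=9
  #.. -> #   bit 4 = 1  t=0,i=1
  .## -> .   bit 3 = 0  t=0,i=4
  .#. -> #   bit 2 = 1  t=0,i=10
  ..# -> #   bit 1 = 1  t=0,i=3
  ... -> #   bit 0 = 1  t=0,i=2
  bits 10010111 = 151

151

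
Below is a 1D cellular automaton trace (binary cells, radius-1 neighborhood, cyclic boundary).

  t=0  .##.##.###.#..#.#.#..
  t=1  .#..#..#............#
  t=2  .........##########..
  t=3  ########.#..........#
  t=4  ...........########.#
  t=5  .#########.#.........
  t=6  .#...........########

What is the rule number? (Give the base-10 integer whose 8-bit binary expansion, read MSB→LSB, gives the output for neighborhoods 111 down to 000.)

  ### -> .   bit 7 = 0  t=0,i=8
  ##. -> .   bit 6 = 0  t=0,i=2
  #.# -> .   bit 5 = 0  t=0,i=3
  #.. -> .   bit 4 = 0  t=0,i=12
  .## -> #   bit 3 = 1  t=0,i=1
  .#. -> .   bit 2 = 0  t=0,i=11
  ..# -> .   bit 1 = 0  t=0,i=0
  ... -> #   bit 0 = 1  t=0,i=20
  bits 00001001 = 9

9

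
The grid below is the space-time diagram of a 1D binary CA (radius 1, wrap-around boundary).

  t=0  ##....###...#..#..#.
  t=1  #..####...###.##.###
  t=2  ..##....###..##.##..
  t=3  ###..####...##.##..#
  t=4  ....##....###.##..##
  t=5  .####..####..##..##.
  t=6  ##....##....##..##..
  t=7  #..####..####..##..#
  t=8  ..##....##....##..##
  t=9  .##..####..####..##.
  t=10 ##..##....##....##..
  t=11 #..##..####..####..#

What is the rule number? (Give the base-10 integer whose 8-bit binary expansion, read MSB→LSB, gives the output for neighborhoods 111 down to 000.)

47

  [7] ### => .  t=0,i=7
  [6] ##. => .  t=0,i=1
  [5] #.# => #  t=0,i=19
  [4] #.. => .  t=0,i=2
  [3] .## => #  t=0,i=0
  [2] .#. => #  t=0,i=12
  [1] ..# => #  t=0,i=5
  [0] ... => #  t=0,i=3
  bits 00101111 = 47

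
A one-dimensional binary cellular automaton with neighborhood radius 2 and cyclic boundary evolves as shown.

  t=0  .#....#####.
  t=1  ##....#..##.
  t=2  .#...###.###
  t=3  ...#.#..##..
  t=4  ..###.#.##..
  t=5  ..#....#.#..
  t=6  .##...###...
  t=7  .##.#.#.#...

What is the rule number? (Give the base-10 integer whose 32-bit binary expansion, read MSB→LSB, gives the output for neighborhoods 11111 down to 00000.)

1485192948

  ##### -> .   bit 31 = 0  t=0,i=8
  ####. -> #   bit 30 = 1  t=0,i=9
  ###.# -> .   bit 29 = 0  t=2,i=7
  ###.. -> #   bit 28 = 1  t=0,i=10
  ##.## -> #   bit 27 = 1  t=1,i=11
  ##.#. -> .   bit 26 = 0  t=2,i=0
  ##..# -> .   bit 25 = 0  t=0,i=11
  ##... -> .   bit 24 = 0  t=1,i=2
  #.### -> #   bit 23 = 1  t=2,i=9
  #.##. -> .   bit 22 = 0  t=1,i=0
  #.#.# -> .   bit 21 = 0  t=4,i=6
  #.#.. -> .   bit 20 = 0  t=2,i=1
  #..## -> .   bit 19 = 0  t=1,i=8
  #..#. -> #   bit 18 = 1  t=0,i=0
  #...# -> #   bit 17 = 1  t=2,i=3
  #.... -> .   bit 16 = 0  t=0,i=3
  .#### -> .   bit 15 = 0  t=0,i=7
  .###. -> .   bit 14 = 0  t=2,i=6
  .##.# -> #   bit 13 = 1  t=1,i=10
  .##.. -> #   bit 12 = 1  t=1,i=1
  .#.## -> #   bit 11 = 1  t=4,i=7
  .#.#. -> #   bit 10 = 1  t=3,i=4
  .#..# -> #   bit 9 = 1  t=1,i=7
  .#... -> .   bit 8 = 0  t=0,i=2
  ..### -> #   bit 7 = 1  t=0,i=6
  ..##. -> #   bit 6 = 1  t=1,i=9
  ..#.# -> #   bit 5 = 1  t=3,i=3
  ..#.. -> #   bit 4 = 1  t=0,i=1
  ...## -> .   bit 3 = 0  t=0,i=5
  ...#. -> #   bit 2 = 1  t=1,i=5
  ....# -> .   bit 1 = 0  t=0,i=4
  ..... -> .   bit 0 = 0  t=3,i=0
  bits 01011000100001100011111011110100 = 1485192948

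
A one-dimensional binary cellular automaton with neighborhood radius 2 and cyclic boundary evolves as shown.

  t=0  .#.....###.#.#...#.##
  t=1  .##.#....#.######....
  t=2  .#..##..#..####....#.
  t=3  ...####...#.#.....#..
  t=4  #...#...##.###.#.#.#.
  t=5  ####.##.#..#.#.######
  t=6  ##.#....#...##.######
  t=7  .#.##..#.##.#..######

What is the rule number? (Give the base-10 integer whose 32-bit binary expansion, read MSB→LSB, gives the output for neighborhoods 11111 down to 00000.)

  [31] ##### => #  t=1,i=13
  [30] ####. => .  t=1,i=15
  [29] ###.# => #  t=0,i=9
  [28] ###.. => .  t=1,i=16
  [27] ##.## => .  t=4,i=10
  [26] ##.#. => .  t=0,i=0
  [25] ##..# => #  t=2,i=6
  [24] ##... => .  t=1,i=17
  [23] #.### => #  t=1,i=11
  [22] #.##. => .  t=0,i=19
  [21] #.#.# => #  t=0,i=11
  [20] #.#.. => #  t=0,i=1
  [19] #..## => #  t=2,i=3
  [18] #..#. => .  t=2,i=0
  [17] #...# => #  t=0,i=15
  [16] #.... => .  t=0,i=3
  [15] .#### => #  t=1,i=12
  [14] .###. => .  t=0,i=8
  [13] .##.# => .  t=0,i=20
  [12] .##.. => #  t=2,i=5
  [11] .#.## => .  t=0,i=18
  [10] .#.#. => #  t=0,i=12
  [9] .#..# => .  t=2,i=2
  [8] .#... => #  t=0,i=2
  [7] ..### => .  t=0,i=7
  [6] ..##. => #  t=1,i=1
  [5] ..#.# => .  t=0,i=17
  [4] ..#.. => .  t=2,i=1
  [3] ...## => .  t=0,i=6
  [2] ...#. => #  t=0,i=16
  [1] ....# => .  t=0,i=5
  [0] ..... => #  t=0,i=4
  bits 10100010101110101001010101000101 = 2730136901

2730136901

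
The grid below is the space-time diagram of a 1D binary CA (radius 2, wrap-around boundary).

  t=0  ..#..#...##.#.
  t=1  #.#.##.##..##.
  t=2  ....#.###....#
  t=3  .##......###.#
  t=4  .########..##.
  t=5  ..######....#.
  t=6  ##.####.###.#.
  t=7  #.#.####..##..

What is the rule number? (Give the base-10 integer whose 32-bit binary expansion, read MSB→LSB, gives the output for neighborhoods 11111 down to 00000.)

3981938715

  [31] ##### => #  t=4,i=3
  [30] ####. => #  t=4,i=7
  [29] ###.# => #  t=3,i=11
  [28] ###.. => .  t=2,i=8
  [27] ##.## => #  t=1,i=6
  [26] ##.#. => #  t=0,i=11
  [25] ##..# => .  t=1,i=9
  [24] ##... => #  t=2,i=9
  [23] #.### => .  t=2,i=6
  [22] #.##. => #  t=1,i=4
  [21] #.#.# => .  t=1,i=0
  [20] #.#.. => #  t=0,i=12
  [19] #..## => .  t=1,i=10
  [18] #..#. => #  t=0,i=4
  [17] #...# => #  t=0,i=0
  [16] #.... => #  t=2,i=1
  [15] .#### => #  t=4,i=2
  [14] .###. => .  t=2,i=7
  [13] .##.# => .  t=0,i=10
  [12] .##.. => #  t=1,i=8
  [11] .#.## => .  t=1,i=3
  [10] .#.#. => .  t=1,i=1
  [9] .#..# => .  t=0,i=3
  [8] .#... => .  t=0,i=6
  [7] ..### => .  t=3,i=9
  [6] ..##. => .  t=0,i=9
  [5] ..#.# => .  t=2,i=4
  [4] ..#.. => #  t=0,i=2
  [3] ...## => #  t=0,i=8
  [2] ...#. => .  t=0,i=1
  [1] ....# => #  t=2,i=2
  [0] ..... => #  t=3,i=5
  bits 11101101010101111001000000011011 = 3981938715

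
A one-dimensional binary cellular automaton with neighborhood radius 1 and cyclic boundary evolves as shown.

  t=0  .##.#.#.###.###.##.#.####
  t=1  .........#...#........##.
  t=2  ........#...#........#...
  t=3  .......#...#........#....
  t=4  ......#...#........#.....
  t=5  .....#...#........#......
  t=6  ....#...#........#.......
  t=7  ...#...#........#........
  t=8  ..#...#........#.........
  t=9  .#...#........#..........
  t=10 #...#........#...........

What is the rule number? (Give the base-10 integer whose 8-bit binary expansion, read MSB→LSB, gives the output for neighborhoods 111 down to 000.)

130

  nb ###: next=#  (t=0,i=9, bit7=1)
  nb ##.: next=.  (t=0,i=2, bit6=0)
  nb #.#: next=.  (t=0,i=0, bit5=0)
  nb #..: next=.  (t=1,i=10, bit4=0)
  nb .##: next=.  (t=0,i=1, bit3=0)
  nb .#.: next=.  (t=0,i=4, bit2=0)
  nb ..#: next=#  (t=1,i=8, bit1=1)
  nb ...: next=.  (t=1,i=0, bit0=0)
  bits 10000010 = 130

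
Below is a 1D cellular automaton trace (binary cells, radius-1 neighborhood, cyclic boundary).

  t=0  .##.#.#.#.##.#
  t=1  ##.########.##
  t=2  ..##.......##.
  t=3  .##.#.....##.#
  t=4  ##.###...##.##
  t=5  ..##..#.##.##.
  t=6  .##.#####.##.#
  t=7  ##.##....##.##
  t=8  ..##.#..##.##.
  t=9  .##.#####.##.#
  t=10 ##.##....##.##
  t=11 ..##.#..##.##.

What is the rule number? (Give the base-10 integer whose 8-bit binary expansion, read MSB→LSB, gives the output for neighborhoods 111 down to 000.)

  nb ###: next=.  (t=1,i=0, bit7=0)
  nb ##.: next=.  (t=0,i=2, bit6=0)
  nb #.#: next=#  (t=0,i=0, bit5=1)
  nb #..: next=#  (t=2,i=4, bit4=1)
  nb .##: next=#  (t=0,i=1, bit3=1)
  nb .#.: next=#  (t=0,i=4, bit2=1)
  nb ..#: next=#  (t=2,i=1, bit1=1)
  nb ...: next=.  (t=2,i=0, bit0=0)
  bits 00111110 = 62

62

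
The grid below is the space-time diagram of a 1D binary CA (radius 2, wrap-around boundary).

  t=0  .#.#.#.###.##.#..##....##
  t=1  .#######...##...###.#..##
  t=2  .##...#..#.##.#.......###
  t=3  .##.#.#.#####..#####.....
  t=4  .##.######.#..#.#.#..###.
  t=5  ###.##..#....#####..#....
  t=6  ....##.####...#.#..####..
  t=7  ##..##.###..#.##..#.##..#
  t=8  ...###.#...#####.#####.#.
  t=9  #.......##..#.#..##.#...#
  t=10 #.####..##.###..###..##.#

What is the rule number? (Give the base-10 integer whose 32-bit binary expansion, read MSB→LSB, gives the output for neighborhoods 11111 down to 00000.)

1089453425

  ##### -> .   bit 31 = 0  t=1,i=3
  ####. -> #   bit 30 = 1  t=1,i=6
  ###.# -> .   bit 29 = 0  t=0,i=9
  ###.. -> .   bit 28 = 0  t=1,i=7
  ##.## -> .   bit 27 = 0  t=0,i=10
  ##.#. -> .   bit 26 = 0  t=0,i=0
  ##..# -> .   bit 25 = 0  t=3,i=13
  ##... -> .   bit 24 = 0  t=0,i=19
  #.### -> #   bit 23 = 1  t=0,i=7
  #.##. -> #   bit 22 = 1  t=0,i=11
  #.#.# -> #   bit 21 = 1  t=0,i=1
  #.#.. -> .   bit 20 = 0  t=0,i=14
  #..## -> #   bit 19 = 1  t=0,i=16
  #..#. -> #   bit 18 = 1  t=2,i=8
  #...# -> #   bit 17 = 1  t=1,i=9
  #.... -> #   bit 16 = 1  t=0,i=20
  .#### -> #   bit 15 = 1  t=1,i=2
  .###. -> .   bit 14 = 0  t=0,i=8
  .##.# -> #   bit 13 = 1  t=0,i=12
  .##.. -> #   bit 12 = 1  t=0,i=18
  .#.## -> #   bit 11 = 1  t=0,i=6
  .#.#. -> #   bit 10 = 1  t=0,i=2
  .#..# -> .   bit 9 = 0  t=0,i=15
  .#... -> #   bit 8 = 1  t=2,i=15
  ..### -> .   bit 7 = 0  t=1,i=16
  ..##. -> #   bit 6 = 1  t=0,i=17
  ..#.# -> #   bit 5 = 1  t=2,i=9
  ..#.. -> #   bit 4 = 1  t=2,i=6
  ...## -> .   bit 3 = 0  t=0,i=22
  ...#. -> .   bit 2 = 0  t=2,i=5
  ....# -> .   bit 1 = 0  t=0,i=21
  ..... -> #   bit 0 = 1  t=2,i=17
  bits 01000000111011111011110101110001 = 1089453425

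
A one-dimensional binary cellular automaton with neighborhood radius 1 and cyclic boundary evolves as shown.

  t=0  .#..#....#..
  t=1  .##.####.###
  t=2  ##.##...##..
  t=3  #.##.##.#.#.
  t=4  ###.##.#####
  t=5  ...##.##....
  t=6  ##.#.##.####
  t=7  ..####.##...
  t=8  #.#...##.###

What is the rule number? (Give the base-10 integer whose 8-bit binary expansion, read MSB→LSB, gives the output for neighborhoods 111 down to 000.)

  ###|.  b7=0 t=1,i=5
  ##.|.  b6=0 t=1,i=2
  #.#|#  b5=1 t=1,i=0
  #..|#  b4=1 t=0,i=2
  .##|#  b3=1 t=1,i=1
  .#.|#  b2=1 t=0,i=1
  ..#|.  b1=0 t=0,i=0
  ...|#  b0=1 t=0,i=6
  bits 00111101 = 61

61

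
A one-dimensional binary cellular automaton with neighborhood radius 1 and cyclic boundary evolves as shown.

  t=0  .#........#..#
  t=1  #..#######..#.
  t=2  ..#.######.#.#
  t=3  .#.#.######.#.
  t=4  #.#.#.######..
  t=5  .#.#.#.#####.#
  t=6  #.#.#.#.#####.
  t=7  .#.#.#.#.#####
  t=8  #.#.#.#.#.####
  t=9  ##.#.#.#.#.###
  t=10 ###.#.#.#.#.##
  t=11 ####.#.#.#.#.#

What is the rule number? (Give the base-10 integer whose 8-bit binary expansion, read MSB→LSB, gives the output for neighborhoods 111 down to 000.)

227

  ### -> #   bit 7 = 1  t=1,i=4
  ##. -> #   bit 6 = 1  t=1,i=9
  #.# -> #   bit 5 = 1  t=0,i=0
  #.. -> .   bit 4 = 0  t=0,i=2
  .## -> .   bit 3 = 0  t=1,i=3
  .#. -> .   bit 2 = 0  t=0,i=1
  ..# -> #   bit 1 = 1  t=0,i=9
  ... -> #   bit 0 = 1  t=0,i=3
  bits 11100011 = 227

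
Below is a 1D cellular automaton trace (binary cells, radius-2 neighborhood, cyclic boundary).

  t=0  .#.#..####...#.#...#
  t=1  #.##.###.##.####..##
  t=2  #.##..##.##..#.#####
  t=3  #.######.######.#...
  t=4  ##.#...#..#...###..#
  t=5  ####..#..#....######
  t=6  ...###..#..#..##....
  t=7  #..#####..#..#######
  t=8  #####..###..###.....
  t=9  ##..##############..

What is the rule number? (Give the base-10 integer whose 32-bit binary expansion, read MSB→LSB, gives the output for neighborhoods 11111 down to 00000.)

928906469

  [31] ##### => .  t=2,i=17
  [30] ####. => .  t=0,i=8
  [29] ###.# => #  t=1,i=0
  [28] ###.. => #  t=0,i=9
  [27] ##.## => .  t=1,i=1
  [26] ##.#. => #  t=3,i=15
  [25] ##..# => #  t=1,i=16
  [24] ##... => #  t=0,i=10
  [23] #.### => .  t=1,i=5
  [22] #.##. => #  t=1,i=2
  [21] #.#.# => .  t=0,i=1
  [20] #.#.. => #  t=0,i=3
  [19] #..## => #  t=0,i=5
  [18] #..#. => #  t=2,i=12
  [17] #...# => .  t=0,i=11
  [16] #.... => #  t=5,i=11
  [15] .#### => #  t=0,i=7
  [14] .###. => #  t=1,i=6
  [13] .##.# => #  t=1,i=3
  [12] .##.. => #  t=2,i=3
  [11] .#.## => #  t=2,i=14
  [10] .#.#. => #  t=0,i=0
  [9] .#..# => .  t=0,i=4
  [8] .#... => .  t=0,i=16
  [7] ..### => #  t=0,i=6
  [6] ..##. => #  t=2,i=6
  [5] ..#.# => #  t=0,i=13
  [4] ..#.. => .  t=4,i=7
  [3] ...## => .  t=4,i=13
  [2] ...#. => #  t=0,i=12
  [1] ....# => .  t=5,i=12
  [0] ..... => #  t=6,i=0
  bits 00110111010111011111110011100101 = 928906469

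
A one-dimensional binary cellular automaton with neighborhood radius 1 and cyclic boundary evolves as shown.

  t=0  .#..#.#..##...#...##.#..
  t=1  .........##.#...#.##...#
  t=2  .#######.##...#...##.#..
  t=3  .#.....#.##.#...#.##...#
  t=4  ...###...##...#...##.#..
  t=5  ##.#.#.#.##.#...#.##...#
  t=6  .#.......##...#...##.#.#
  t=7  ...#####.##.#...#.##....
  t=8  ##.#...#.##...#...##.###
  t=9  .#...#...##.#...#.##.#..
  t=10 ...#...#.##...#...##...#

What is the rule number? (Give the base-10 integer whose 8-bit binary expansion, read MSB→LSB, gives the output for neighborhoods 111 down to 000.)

73

  [7] ### => .  t=2,i=2
  [6] ##. => #  t=0,i=10
  [5] #.# => .  t=0,i=5
  [4] #.. => .  t=0,i=2
  [3] .## => #  t=0,i=9
  [2] .#. => .  t=0,i=1
  [1] ..# => .  t=0,i=0
  [0] ... => #  t=0,i=12
  bits 01001001 = 73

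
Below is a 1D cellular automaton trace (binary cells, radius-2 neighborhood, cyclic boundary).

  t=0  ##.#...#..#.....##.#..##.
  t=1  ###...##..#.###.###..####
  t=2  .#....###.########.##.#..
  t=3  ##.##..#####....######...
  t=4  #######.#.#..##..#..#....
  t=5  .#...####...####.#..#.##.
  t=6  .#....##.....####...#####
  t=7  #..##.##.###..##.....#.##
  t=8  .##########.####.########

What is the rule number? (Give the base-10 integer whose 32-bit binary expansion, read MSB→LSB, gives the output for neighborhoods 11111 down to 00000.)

  ##### -> .   bit 31 = 0  t=1,i=0
  ####. -> #   bit 30 = 1  t=1,i=1
  ###.# -> #   bit 29 = 1  t=1,i=14
  ###.. -> .   bit 28 = 0  t=1,i=2
  ##.## -> #   bit 27 = 1  t=0,i=24
  ##.#. -> #   bit 26 = 1  t=0,i=2
  ##..# -> #   bit 25 = 1  t=1,i=8
  ##... -> .   bit 24 = 0  t=1,i=3
  #.### -> #   bit 23 = 1  t=1,i=12
  #.##. -> #   bit 22 = 1  t=0,i=0
  #.#.# -> #   bit 21 = 1  t=4,i=8
  #.#.. -> .   bit 20 = 0  t=0,i=3
  #..## -> #   bit 19 = 1  t=0,i=21
  #..#. -> .   bit 18 = 0  t=0,i=9
  #...# -> .   bit 17 = 0  t=0,i=5
  #.... -> #   bit 16 = 1  t=0,i=12
  .#### -> #   bit 15 = 1  t=1,i=22
  .###. -> #   bit 14 = 1  t=1,i=13
  .##.# -> #   bit 13 = 1  t=0,i=1
  .##.. -> #   bit 12 = 1  t=1,i=7
  .#.## -> #   bit 11 = 1  t=1,i=11
  .#.#. -> .   bit 10 = 0  t=4,i=9
  .#..# -> .   bit 9 = 0  t=0,i=8
  .#... -> .   bit 8 = 0  t=0,i=4
  ..### -> .   bit 7 = 0  t=1,i=21
  ..##. -> #   bit 6 = 1  t=0,i=16
  ..#.# -> #   bit 5 = 1  t=1,i=10
  ..#.. -> #   bit 4 = 1  t=0,i=7
  ...## -> .   bit 3 = 0  t=0,i=15
  ...#. -> #   bit 2 = 1  t=0,i=6
  ....# -> #   bit 1 = 1  t=0,i=14
  ..... -> #   bit 0 = 1  t=0,i=13
  bits 01101110111010011111100001110111 = 1860827255

1860827255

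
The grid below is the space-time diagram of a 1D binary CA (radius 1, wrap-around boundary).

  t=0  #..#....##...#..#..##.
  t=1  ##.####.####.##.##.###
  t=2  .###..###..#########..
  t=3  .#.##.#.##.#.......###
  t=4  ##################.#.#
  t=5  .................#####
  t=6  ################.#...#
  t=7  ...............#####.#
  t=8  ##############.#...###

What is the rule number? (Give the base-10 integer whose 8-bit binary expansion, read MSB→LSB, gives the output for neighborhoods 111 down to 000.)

  [7] ### => .  t=1,i=0
  [6] ##. => #  t=0,i=9
  [5] #.# => #  t=0,i=21
  [4] #.. => #  t=0,i=1
  [3] .## => #  t=0,i=8
  [2] .#. => #  t=0,i=0
  [1] ..# => .  t=0,i=2
  [0] ... => #  t=0,i=5
  bits 01111101 = 125

125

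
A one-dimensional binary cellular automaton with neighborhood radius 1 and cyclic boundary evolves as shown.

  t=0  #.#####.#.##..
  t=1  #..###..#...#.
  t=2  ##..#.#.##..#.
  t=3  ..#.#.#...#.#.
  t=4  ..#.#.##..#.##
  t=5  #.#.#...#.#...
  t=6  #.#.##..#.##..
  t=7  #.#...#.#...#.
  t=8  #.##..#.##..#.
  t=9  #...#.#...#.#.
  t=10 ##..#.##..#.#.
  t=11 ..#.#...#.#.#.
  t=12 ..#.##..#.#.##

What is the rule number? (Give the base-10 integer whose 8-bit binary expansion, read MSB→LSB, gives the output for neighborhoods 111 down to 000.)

  nb ###: next=#  (t=0,i=3, bit7=1)
  nb ##.: next=.  (t=0,i=6, bit6=0)
  nb #.#: next=.  (t=0,i=1, bit5=0)
  nb #..: next=#  (t=0,i=12, bit4=1)
  nb .##: next=.  (t=0,i=2, bit3=0)
  nb .#.: next=#  (t=0,i=0, bit2=1)
  nb ..#: next=.  (t=0,i=13, bit1=0)
  nb ...: next=.  (t=1,i=10, bit0=0)
  bits 10010100 = 148

148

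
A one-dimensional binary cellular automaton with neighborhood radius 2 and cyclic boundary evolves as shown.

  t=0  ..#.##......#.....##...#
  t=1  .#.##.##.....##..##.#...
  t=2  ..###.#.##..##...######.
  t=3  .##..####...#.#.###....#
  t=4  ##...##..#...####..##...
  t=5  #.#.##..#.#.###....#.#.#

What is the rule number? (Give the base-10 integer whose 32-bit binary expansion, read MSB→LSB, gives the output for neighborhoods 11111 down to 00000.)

  #####|.  b31=0 t=2,i=19
  ####.|.  b30=0 t=2,i=21
  ###.#|.  b29=0 t=2,i=4
  ###..|.  b28=0 t=2,i=22
  ##.##|.  b27=0 t=1,i=5
  ##.#.|#  b26=1 t=1,i=19
  ##..#|.  b25=0 t=1,i=15
  ##...|#  b24=1 t=0,i=6
  #.###|#  b23=1 t=3,i=16
  #.##.|#  b22=1 t=0,i=4
  #.#.#|#  b21=1 t=2,i=6
  #.#..|#  b20=1 t=1,i=20
  #..##|.  b19=0 t=1,i=16
  #..#.|#  b18=1 t=0,i=1
  #...#|.  b17=0 t=0,i=21
  #....|#  b16=1 t=0,i=7
  .####|#  b15=1 t=2,i=18
  .###.|.  b14=0 t=2,i=3
  .##.#|#  b13=1 t=1,i=4
  .##..|.  b12=0 t=0,i=5
  .#.##|#  b11=1 t=0,i=3
  .#.#.|#  b10=1 t=3,i=13
  .#..#|.  b9=0 t=0,i=0
  .#...|#  b8=1 t=0,i=13
  ..###|#  b7=1 t=2,i=2
  ..##.|#  b6=1 t=0,i=18
  ..#.#|.  b5=0 t=0,i=2
  ..#..|.  b4=0 t=0,i=12
  ...##|#  b3=1 t=0,i=17
  ...#.|.  b2=0 t=0,i=11
  ....#|.  b1=0 t=0,i=10
  .....|.  b0=0 t=0,i=8
  bits 00000101111101011010110111001000 = 99986888

99986888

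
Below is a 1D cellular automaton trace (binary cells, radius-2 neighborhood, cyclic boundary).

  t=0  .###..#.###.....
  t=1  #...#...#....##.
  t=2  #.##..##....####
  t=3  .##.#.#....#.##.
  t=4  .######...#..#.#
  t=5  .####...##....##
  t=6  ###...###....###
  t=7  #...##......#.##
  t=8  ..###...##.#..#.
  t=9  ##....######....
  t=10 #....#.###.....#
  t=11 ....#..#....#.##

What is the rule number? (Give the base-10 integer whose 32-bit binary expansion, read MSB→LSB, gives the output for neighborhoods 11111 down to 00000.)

2398266445

  [31] ##### => #  t=2,i=14
  [30] ####. => .  t=2,i=15
  [29] ###.# => .  t=2,i=0
  [28] ###.. => .  t=0,i=3
  [27] ##.## => #  t=2,i=1
  [26] ##.#. => #  t=1,i=15
  [25] ##..# => #  t=0,i=4
  [24] ##... => .  t=0,i=11
  [23] #.### => #  t=0,i=8
  [22] #.##. => #  t=2,i=2
  [21] #.#.# => #  t=3,i=4
  [20] #.#.. => #  t=1,i=0
  [19] #..## => .  t=2,i=5
  [18] #..#. => .  t=0,i=5
  [17] #...# => #  t=1,i=2
  [16] #.... => .  t=0,i=12
  [15] .#### => #  t=2,i=13
  [14] .###. => .  t=0,i=2
  [13] .##.# => #  t=1,i=14
  [12] .##.. => .  t=2,i=3
  [11] .#.## => .  t=0,i=7
  [10] .#.#. => #  t=3,i=5
  [9] .#..# => .  t=4,i=11
  [8] .#... => .  t=1,i=1
  [7] ..### => .  t=0,i=1
  [6] ..##. => #  t=1,i=13
  [5] ..#.# => .  t=0,i=6
  [4] ..#.. => .  t=1,i=4
  [3] ...## => #  t=0,i=0
  [2] ...#. => #  t=1,i=3
  [1] ....# => .  t=0,i=15
  [0] ..... => #  t=0,i=13
  bits 10001110111100101010010001001101 = 2398266445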